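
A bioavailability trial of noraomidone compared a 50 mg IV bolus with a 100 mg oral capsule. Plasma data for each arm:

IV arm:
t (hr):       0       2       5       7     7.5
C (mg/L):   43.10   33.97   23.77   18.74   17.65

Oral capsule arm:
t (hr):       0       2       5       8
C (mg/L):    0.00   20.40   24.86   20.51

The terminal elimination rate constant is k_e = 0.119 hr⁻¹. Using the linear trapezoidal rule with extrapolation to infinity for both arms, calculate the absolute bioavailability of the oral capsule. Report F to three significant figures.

F = 0.452

Trapezoidal AUC_0→7.5 (IV):
  [0→2]: (43.10+33.97)/2 × 2 = 77.07
  [2→5]: (33.97+23.77)/2 × 3 = 86.61
  [5→7]: (23.77+18.74)/2 × 2 = 42.51
  [7→7.5]: (18.74+17.65)/2 × 0.5 = 9.0975
  Sum = 215.2875 mg/L·hr
IV tail: 17.65/0.119 = 148.319; AUC_iv,0→∞ = 215.2875 + 148.319 = 363.6065 mg/L·hr
Trapezoidal AUC_0→8 (oral capsule):
  [0→2]: (0.00+20.40)/2 × 2 = 20.4
  [2→5]: (20.40+24.86)/2 × 3 = 67.89
  [5→8]: (24.86+20.51)/2 × 3 = 68.055
  Sum = 156.345 mg/L·hr
oral capsule tail: 20.51/0.119 = 172.353; AUC_ev,0→∞ = 156.345 + 172.353 = 328.698 mg/L·hr
F = (AUC_ev/D_ev)/(AUC_iv/D_iv) = (328.698/100)/(363.6065/50) = 3.28698/7.27213 = 0.4520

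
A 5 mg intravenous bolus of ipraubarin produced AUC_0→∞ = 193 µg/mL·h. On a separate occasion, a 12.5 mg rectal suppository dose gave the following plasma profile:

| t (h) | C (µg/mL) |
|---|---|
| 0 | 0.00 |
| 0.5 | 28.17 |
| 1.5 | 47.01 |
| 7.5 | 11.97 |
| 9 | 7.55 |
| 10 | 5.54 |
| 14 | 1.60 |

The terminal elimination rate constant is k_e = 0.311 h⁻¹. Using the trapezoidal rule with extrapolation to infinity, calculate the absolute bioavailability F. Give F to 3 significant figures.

F = 0.543

Trapezoidal AUC_0→14 (rectal suppository):
  [0→0.5]: (0.00+28.17)/2 × 0.5 = 7.0425
  [0.5→1.5]: (28.17+47.01)/2 × 1 = 37.59
  [1.5→7.5]: (47.01+11.97)/2 × 6 = 176.94
  [7.5→9]: (11.97+7.55)/2 × 1.5 = 14.64
  [9→10]: (7.55+5.54)/2 × 1 = 6.545
  [10→14]: (5.54+1.60)/2 × 4 = 14.28
  Sum = 257.0375 µg/mL·h
Tail: C_last/k_e = 1.60/0.311 = 5.145
AUC_0→∞ (rectal suppository) = 257.0375 + 5.145 = 262.1825 µg/mL·h
F = (AUC_ev/D_ev)/(AUC_iv/D_iv) = (262.1825/12.5)/(193/5) = 20.9746/38.6 = 0.5434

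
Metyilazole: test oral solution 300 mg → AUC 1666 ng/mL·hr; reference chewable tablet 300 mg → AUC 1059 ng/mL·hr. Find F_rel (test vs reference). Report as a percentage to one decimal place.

F_rel = (AUC_test/D_test) / (AUC_ref/D_ref)
      = (1666/300) / (1059/300)
      = 5.55333 / 3.53 = 1.5732 = 157.32%

F_rel = 157.3%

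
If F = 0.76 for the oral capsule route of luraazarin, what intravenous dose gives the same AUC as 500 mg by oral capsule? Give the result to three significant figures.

D_iv = 380 mg

Systemic exposure from an extravascular dose = F × D_ev, so the equivalent IV dose is F × D_ev.
D_iv = F × D_ev = 0.76 × 500 = 380 mg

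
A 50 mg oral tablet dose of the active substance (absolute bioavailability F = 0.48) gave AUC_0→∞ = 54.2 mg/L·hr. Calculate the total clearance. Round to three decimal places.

CL = 0.443 L/hr

CL = F × Dose / AUC_0→∞
   = 0.48 × 50 / 54.2 = 0.442804 L/hr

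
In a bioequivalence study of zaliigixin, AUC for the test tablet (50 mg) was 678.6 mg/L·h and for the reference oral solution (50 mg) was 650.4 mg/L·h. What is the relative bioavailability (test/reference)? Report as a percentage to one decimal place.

F_rel = 104.3%

F_rel = (AUC_test/D_test) / (AUC_ref/D_ref)
      = (678.6/50) / (650.4/50)
      = 13.572 / 13.008 = 1.0434 = 104.34%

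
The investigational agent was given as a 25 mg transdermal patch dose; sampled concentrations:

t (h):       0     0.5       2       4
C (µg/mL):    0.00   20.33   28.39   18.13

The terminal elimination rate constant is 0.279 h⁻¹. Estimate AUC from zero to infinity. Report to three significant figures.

Trapezoidal AUC_0→4:
  [0→0.5]: (0.00+20.33)/2 × 0.5 = 5.0825
  [0.5→2]: (20.33+28.39)/2 × 1.5 = 36.54
  [2→4]: (28.39+18.13)/2 × 2 = 46.52
  Sum = 88.1425 µg/mL·h
Extrapolated tail: C_last / k_e = 18.13 / 0.279 = 64.982
AUC_0→∞ = 88.1425 + 64.982 = 153.1245 µg/mL·h

AUC = 153 µg/mL·h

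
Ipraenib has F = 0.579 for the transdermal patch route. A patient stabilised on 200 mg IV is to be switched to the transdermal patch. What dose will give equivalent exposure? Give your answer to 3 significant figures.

D_transdermal = 345 mg

For equal systemic exposure: F × D_ev = D_iv
D_ev = D_iv / F = 200 / 0.579 = 345.423 mg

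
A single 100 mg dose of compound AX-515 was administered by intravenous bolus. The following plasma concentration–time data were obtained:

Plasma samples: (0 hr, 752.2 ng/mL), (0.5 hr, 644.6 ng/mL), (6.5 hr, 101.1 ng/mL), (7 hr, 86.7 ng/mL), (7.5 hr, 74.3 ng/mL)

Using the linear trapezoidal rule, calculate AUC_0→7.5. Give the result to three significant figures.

AUC = 2670 ng/mL·hr

Trapezoidal AUC_0→7.5:
  [0→0.5]: (752.2+644.6)/2 × 0.5 = 349.2
  [0.5→6.5]: (644.6+101.1)/2 × 6 = 2237.1
  [6.5→7]: (101.1+86.7)/2 × 0.5 = 46.95
  [7→7.5]: (86.7+74.3)/2 × 0.5 = 40.25
  Sum = 2673.5 ng/mL·hr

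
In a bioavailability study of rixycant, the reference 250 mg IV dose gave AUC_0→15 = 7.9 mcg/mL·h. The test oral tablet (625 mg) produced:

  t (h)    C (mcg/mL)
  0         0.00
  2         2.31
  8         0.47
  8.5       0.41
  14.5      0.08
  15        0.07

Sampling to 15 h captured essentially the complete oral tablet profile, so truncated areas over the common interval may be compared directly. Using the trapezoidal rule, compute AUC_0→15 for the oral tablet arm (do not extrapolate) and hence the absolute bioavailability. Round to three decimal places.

Trapezoidal AUC_0→15 (oral tablet):
  [0→2]: (0.00+2.31)/2 × 2 = 2.31
  [2→8]: (2.31+0.47)/2 × 6 = 8.34
  [8→8.5]: (0.47+0.41)/2 × 0.5 = 0.22
  [8.5→14.5]: (0.41+0.08)/2 × 6 = 1.47
  [14.5→15]: (0.08+0.07)/2 × 0.5 = 0.0375
  Sum = 12.3775 mcg/mL·h
F = (AUC_ev/D_ev)/(AUC_iv/D_iv) = (12.3775/625)/(7.9/250) = 0.019804/0.0316 = 0.6267

F = 0.627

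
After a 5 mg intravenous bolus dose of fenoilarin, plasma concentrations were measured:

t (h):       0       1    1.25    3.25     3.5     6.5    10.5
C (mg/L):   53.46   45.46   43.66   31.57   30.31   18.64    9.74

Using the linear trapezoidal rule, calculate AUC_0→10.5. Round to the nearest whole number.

Trapezoidal AUC_0→10.5:
  [0→1]: (53.46+45.46)/2 × 1 = 49.46
  [1→1.25]: (45.46+43.66)/2 × 0.25 = 11.14
  [1.25→3.25]: (43.66+31.57)/2 × 2 = 75.23
  [3.25→3.5]: (31.57+30.31)/2 × 0.25 = 7.735
  [3.5→6.5]: (30.31+18.64)/2 × 3 = 73.425
  [6.5→10.5]: (18.64+9.74)/2 × 4 = 56.76
  Sum = 273.75 mg/L·h

AUC = 274 mg/L·h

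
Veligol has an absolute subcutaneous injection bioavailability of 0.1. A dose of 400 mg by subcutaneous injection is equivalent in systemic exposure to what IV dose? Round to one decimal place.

D_iv = 40.0 mg

Systemic exposure from an extravascular dose = F × D_ev, so the equivalent IV dose is F × D_ev.
D_iv = F × D_ev = 0.1 × 400 = 40 mg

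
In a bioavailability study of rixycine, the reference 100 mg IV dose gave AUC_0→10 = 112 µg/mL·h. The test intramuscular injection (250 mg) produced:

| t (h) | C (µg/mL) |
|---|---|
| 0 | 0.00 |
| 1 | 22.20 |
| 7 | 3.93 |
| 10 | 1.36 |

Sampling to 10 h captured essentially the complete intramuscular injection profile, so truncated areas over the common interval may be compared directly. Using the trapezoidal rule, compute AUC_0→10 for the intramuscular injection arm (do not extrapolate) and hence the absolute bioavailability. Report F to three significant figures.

F = 0.348

Trapezoidal AUC_0→10 (intramuscular injection):
  [0→1]: (0.00+22.20)/2 × 1 = 11.1
  [1→7]: (22.20+3.93)/2 × 6 = 78.39
  [7→10]: (3.93+1.36)/2 × 3 = 7.935
  Sum = 97.425 µg/mL·h
F = (AUC_ev/D_ev)/(AUC_iv/D_iv) = (97.425/250)/(112/100) = 0.3897/1.12 = 0.3479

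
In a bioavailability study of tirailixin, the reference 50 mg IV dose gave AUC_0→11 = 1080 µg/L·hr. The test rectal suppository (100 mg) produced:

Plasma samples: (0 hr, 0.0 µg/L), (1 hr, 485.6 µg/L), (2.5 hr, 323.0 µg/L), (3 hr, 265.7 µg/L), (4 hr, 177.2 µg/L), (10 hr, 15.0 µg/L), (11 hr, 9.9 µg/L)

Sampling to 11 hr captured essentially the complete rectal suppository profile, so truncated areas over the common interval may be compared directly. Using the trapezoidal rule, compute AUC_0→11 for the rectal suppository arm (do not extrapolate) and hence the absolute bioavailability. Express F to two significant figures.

Trapezoidal AUC_0→11 (rectal suppository):
  [0→1]: (0.0+485.6)/2 × 1 = 242.8
  [1→2.5]: (485.6+323.0)/2 × 1.5 = 606.45
  [2.5→3]: (323.0+265.7)/2 × 0.5 = 147.175
  [3→4]: (265.7+177.2)/2 × 1 = 221.45
  [4→10]: (177.2+15.0)/2 × 6 = 576.6
  [10→11]: (15.0+9.9)/2 × 1 = 12.45
  Sum = 1806.925 µg/L·hr
F = (AUC_ev/D_ev)/(AUC_iv/D_iv) = (1806.925/100)/(1080/50) = 18.06925/21.6 = 0.8365

F = 0.84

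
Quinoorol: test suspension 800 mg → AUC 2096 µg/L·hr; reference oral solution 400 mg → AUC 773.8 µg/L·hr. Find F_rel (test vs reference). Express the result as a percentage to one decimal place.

F_rel = (AUC_test/D_test) / (AUC_ref/D_ref)
      = (2096/800) / (773.8/400)
      = 2.62 / 1.9345 = 1.3544 = 135.44%

F_rel = 135.4%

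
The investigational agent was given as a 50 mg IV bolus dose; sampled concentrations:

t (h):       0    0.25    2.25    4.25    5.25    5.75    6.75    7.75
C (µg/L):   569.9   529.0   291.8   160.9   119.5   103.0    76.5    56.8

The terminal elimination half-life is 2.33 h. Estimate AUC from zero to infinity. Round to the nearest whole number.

AUC = 1954 µg/L·h

Trapezoidal AUC_0→7.75:
  [0→0.25]: (569.9+529.0)/2 × 0.25 = 137.3625
  [0.25→2.25]: (529.0+291.8)/2 × 2 = 820.8
  [2.25→4.25]: (291.8+160.9)/2 × 2 = 452.7
  [4.25→5.25]: (160.9+119.5)/2 × 1 = 140.2
  [5.25→5.75]: (119.5+103.0)/2 × 0.5 = 55.625
  [5.75→6.75]: (103.0+76.5)/2 × 1 = 89.75
  [6.75→7.75]: (76.5+56.8)/2 × 1 = 66.65
  Sum = 1763.0875 µg/L·h
k_e = ln2 / t½ = 0.693147 / 2.33 = 0.2975 h^-1
Extrapolated tail: C_last / k_e = 56.8 / 0.2975 = 190.924
AUC_0→∞ = 1763.0875 + 190.924 = 1954.0115 µg/L·h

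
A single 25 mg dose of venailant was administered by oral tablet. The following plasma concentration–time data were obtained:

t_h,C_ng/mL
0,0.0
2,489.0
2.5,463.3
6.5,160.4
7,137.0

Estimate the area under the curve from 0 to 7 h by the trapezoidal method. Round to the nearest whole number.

Trapezoidal AUC_0→7:
  [0→2]: (0.0+489.0)/2 × 2 = 489.0
  [2→2.5]: (489.0+463.3)/2 × 0.5 = 238.075
  [2.5→6.5]: (463.3+160.4)/2 × 4 = 1247.4
  [6.5→7]: (160.4+137.0)/2 × 0.5 = 74.35
  Sum = 2048.825 ng/mL·h

AUC = 2049 ng/mL·h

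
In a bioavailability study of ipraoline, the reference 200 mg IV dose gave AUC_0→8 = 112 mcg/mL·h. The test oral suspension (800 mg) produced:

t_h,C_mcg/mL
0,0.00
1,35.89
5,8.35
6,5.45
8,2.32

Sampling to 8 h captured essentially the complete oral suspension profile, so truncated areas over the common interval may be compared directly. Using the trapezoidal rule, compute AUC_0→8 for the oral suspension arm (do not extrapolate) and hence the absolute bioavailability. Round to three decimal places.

Trapezoidal AUC_0→8 (oral suspension):
  [0→1]: (0.00+35.89)/2 × 1 = 17.945
  [1→5]: (35.89+8.35)/2 × 4 = 88.48
  [5→6]: (8.35+5.45)/2 × 1 = 6.9
  [6→8]: (5.45+2.32)/2 × 2 = 7.77
  Sum = 121.095 mcg/mL·h
F = (AUC_ev/D_ev)/(AUC_iv/D_iv) = (121.095/800)/(112/200) = 0.15136875/0.56 = 0.2703

F = 0.270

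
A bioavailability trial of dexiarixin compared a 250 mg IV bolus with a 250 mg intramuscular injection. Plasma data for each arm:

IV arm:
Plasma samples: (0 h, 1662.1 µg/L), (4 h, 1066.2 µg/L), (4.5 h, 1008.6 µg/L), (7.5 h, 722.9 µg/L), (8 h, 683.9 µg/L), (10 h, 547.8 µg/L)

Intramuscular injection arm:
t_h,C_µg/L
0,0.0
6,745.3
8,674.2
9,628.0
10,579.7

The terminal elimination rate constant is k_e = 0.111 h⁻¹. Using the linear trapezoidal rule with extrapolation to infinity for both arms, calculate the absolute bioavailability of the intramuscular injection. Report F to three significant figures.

F = 0.671

Trapezoidal AUC_0→10 (IV):
  [0→4]: (1662.1+1066.2)/2 × 4 = 5456.6
  [4→4.5]: (1066.2+1008.6)/2 × 0.5 = 518.7
  [4.5→7.5]: (1008.6+722.9)/2 × 3 = 2597.25
  [7.5→8]: (722.9+683.9)/2 × 0.5 = 351.7
  [8→10]: (683.9+547.8)/2 × 2 = 1231.7
  Sum = 10155.95 µg/L·h
IV tail: 547.8/0.111 = 4935.135; AUC_iv,0→∞ = 10155.95 + 4935.135 = 15091.085 µg/L·h
Trapezoidal AUC_0→10 (intramuscular injection):
  [0→6]: (0.0+745.3)/2 × 6 = 2235.9
  [6→8]: (745.3+674.2)/2 × 2 = 1419.5
  [8→9]: (674.2+628.0)/2 × 1 = 651.1
  [9→10]: (628.0+579.7)/2 × 1 = 603.85
  Sum = 4910.35 µg/L·h
intramuscular injection tail: 579.7/0.111 = 5222.523; AUC_ev,0→∞ = 4910.35 + 5222.523 = 10132.873 µg/L·h
F = (AUC_ev/D_ev)/(AUC_iv/D_iv) = (10132.873/250)/(15091.085/250) = 40.531492/60.36434 = 0.6714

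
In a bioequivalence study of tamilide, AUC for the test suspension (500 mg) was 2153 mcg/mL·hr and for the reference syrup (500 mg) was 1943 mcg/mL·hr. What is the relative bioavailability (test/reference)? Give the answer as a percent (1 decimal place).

F_rel = 110.8%

F_rel = (AUC_test/D_test) / (AUC_ref/D_ref)
      = (2153/500) / (1943/500)
      = 4.306 / 3.886 = 1.1081 = 110.81%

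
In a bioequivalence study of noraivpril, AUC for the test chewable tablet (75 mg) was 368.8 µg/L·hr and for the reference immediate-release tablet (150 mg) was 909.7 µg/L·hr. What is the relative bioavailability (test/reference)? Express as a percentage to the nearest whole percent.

F_rel = 81%

F_rel = (AUC_test/D_test) / (AUC_ref/D_ref)
      = (368.8/75) / (909.7/150)
      = 4.91733 / 6.06467 = 0.8108 = 81.08%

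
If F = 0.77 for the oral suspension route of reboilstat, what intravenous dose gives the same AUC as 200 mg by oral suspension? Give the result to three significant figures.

Systemic exposure from an extravascular dose = F × D_ev, so the equivalent IV dose is F × D_ev.
D_iv = F × D_ev = 0.77 × 200 = 154 mg

D_iv = 154 mg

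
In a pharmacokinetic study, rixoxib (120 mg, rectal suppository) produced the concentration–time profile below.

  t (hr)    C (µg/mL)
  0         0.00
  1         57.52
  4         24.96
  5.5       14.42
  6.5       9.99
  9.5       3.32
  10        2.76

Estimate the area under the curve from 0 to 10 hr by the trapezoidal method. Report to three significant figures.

Trapezoidal AUC_0→10:
  [0→1]: (0.00+57.52)/2 × 1 = 28.76
  [1→4]: (57.52+24.96)/2 × 3 = 123.72
  [4→5.5]: (24.96+14.42)/2 × 1.5 = 29.535
  [5.5→6.5]: (14.42+9.99)/2 × 1 = 12.205
  [6.5→9.5]: (9.99+3.32)/2 × 3 = 19.965
  [9.5→10]: (3.32+2.76)/2 × 0.5 = 1.52
  Sum = 215.705 µg/mL·hr

AUC = 216 µg/mL·hr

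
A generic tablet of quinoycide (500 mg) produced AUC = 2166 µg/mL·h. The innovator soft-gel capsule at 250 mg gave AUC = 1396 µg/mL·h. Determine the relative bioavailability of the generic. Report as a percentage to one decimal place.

F_rel = 77.6%

F_rel = (AUC_test/D_test) / (AUC_ref/D_ref)
      = (2166/500) / (1396/250)
      = 4.332 / 5.584 = 0.7758 = 77.58%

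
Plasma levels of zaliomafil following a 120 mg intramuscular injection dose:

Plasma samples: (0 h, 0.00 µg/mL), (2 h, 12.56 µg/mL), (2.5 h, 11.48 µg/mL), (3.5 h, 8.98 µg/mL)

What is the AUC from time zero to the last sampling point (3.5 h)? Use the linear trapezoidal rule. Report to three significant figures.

Trapezoidal AUC_0→3.5:
  [0→2]: (0.00+12.56)/2 × 2 = 12.56
  [2→2.5]: (12.56+11.48)/2 × 0.5 = 6.01
  [2.5→3.5]: (11.48+8.98)/2 × 1 = 10.23
  Sum = 28.8 µg/mL·h

AUC = 28.8 µg/mL·h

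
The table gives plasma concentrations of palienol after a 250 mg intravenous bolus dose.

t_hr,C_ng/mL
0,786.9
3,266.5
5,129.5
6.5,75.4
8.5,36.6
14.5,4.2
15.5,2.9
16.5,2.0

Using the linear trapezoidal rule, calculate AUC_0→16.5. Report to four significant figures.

Trapezoidal AUC_0→16.5:
  [0→3]: (786.9+266.5)/2 × 3 = 1580.1
  [3→5]: (266.5+129.5)/2 × 2 = 396.0
  [5→6.5]: (129.5+75.4)/2 × 1.5 = 153.675
  [6.5→8.5]: (75.4+36.6)/2 × 2 = 112.0
  [8.5→14.5]: (36.6+4.2)/2 × 6 = 122.4
  [14.5→15.5]: (4.2+2.9)/2 × 1 = 3.55
  [15.5→16.5]: (2.9+2.0)/2 × 1 = 2.45
  Sum = 2370.175 ng/mL·hr

AUC = 2370 ng/mL·hr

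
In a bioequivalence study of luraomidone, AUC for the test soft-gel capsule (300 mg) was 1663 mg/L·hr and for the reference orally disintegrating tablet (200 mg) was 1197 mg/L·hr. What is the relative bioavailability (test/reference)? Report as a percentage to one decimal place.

F_rel = 92.6%

F_rel = (AUC_test/D_test) / (AUC_ref/D_ref)
      = (1663/300) / (1197/200)
      = 5.54333 / 5.985 = 0.9262 = 92.62%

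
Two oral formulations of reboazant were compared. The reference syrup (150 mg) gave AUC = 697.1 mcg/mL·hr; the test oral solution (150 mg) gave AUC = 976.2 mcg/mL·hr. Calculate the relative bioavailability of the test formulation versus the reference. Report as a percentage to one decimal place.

F_rel = (AUC_test/D_test) / (AUC_ref/D_ref)
      = (976.2/150) / (697.1/150)
      = 6.508 / 4.64733 = 1.4004 = 140.04%

F_rel = 140.0%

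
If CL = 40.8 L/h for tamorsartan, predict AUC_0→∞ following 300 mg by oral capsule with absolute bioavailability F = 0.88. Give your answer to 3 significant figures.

AUC = 6.47 mg/L·h

AUC_0→∞ = F × Dose / CL
        = 0.88 × 300 / 40.8 = 6.47059 mg/L·h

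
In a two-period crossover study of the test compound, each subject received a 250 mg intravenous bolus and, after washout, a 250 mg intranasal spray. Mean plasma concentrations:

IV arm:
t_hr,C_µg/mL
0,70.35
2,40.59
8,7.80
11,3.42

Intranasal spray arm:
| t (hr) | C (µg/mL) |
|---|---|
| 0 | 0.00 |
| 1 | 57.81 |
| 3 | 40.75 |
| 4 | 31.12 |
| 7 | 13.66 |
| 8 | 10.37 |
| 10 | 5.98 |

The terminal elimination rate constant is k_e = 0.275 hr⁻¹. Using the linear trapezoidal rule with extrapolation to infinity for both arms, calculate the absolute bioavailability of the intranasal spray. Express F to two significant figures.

Trapezoidal AUC_0→11 (IV):
  [0→2]: (70.35+40.59)/2 × 2 = 110.94
  [2→8]: (40.59+7.80)/2 × 6 = 145.17
  [8→11]: (7.80+3.42)/2 × 3 = 16.83
  Sum = 272.94 µg/mL·hr
IV tail: 3.42/0.275 = 12.436; AUC_iv,0→∞ = 272.94 + 12.436 = 285.376 µg/mL·hr
Trapezoidal AUC_0→10 (intranasal spray):
  [0→1]: (0.00+57.81)/2 × 1 = 28.905
  [1→3]: (57.81+40.75)/2 × 2 = 98.56
  [3→4]: (40.75+31.12)/2 × 1 = 35.935
  [4→7]: (31.12+13.66)/2 × 3 = 67.17
  [7→8]: (13.66+10.37)/2 × 1 = 12.015
  [8→10]: (10.37+5.98)/2 × 2 = 16.35
  Sum = 258.935 µg/mL·hr
intranasal spray tail: 5.98/0.275 = 21.745; AUC_ev,0→∞ = 258.935 + 21.745 = 280.68 µg/mL·hr
F = (AUC_ev/D_ev)/(AUC_iv/D_iv) = (280.68/250)/(285.376/250) = 1.12272/1.141504 = 0.9835

F = 0.98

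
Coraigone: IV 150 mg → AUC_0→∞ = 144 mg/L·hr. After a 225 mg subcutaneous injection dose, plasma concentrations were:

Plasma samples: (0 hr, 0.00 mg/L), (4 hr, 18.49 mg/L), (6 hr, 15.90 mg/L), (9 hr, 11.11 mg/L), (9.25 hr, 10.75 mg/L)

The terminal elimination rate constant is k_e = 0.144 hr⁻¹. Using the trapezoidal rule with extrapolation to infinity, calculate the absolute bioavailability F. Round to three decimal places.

F = 0.876

Trapezoidal AUC_0→9.25 (subcutaneous injection):
  [0→4]: (0.00+18.49)/2 × 4 = 36.98
  [4→6]: (18.49+15.90)/2 × 2 = 34.39
  [6→9]: (15.90+11.11)/2 × 3 = 40.515
  [9→9.25]: (11.11+10.75)/2 × 0.25 = 2.7325
  Sum = 114.6175 mg/L·hr
Tail: C_last/k_e = 10.75/0.144 = 74.653
AUC_0→∞ (subcutaneous injection) = 114.6175 + 74.653 = 189.2705 mg/L·hr
F = (AUC_ev/D_ev)/(AUC_iv/D_iv) = (189.2705/225)/(144/150) = 0.841202/0.96 = 0.8763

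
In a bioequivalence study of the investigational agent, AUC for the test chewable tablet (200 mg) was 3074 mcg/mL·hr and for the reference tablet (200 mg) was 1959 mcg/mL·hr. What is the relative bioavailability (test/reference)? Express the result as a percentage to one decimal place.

F_rel = 156.9%

F_rel = (AUC_test/D_test) / (AUC_ref/D_ref)
      = (3074/200) / (1959/200)
      = 15.37 / 9.795 = 1.5692 = 156.92%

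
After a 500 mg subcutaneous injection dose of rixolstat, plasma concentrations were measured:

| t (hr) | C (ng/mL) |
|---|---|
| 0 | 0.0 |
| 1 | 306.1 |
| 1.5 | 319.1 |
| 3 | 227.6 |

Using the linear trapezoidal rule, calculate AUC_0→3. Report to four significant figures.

AUC = 719.4 ng/mL·hr

Trapezoidal AUC_0→3:
  [0→1]: (0.0+306.1)/2 × 1 = 153.05
  [1→1.5]: (306.1+319.1)/2 × 0.5 = 156.3
  [1.5→3]: (319.1+227.6)/2 × 1.5 = 410.025
  Sum = 719.375 ng/mL·hr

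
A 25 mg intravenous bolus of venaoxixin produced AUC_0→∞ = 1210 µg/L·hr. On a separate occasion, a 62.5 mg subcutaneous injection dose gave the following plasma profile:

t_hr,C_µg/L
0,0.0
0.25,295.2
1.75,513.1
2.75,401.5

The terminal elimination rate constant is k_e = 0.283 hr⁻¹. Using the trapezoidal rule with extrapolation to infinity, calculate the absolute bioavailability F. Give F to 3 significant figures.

F = 0.833

Trapezoidal AUC_0→2.75 (subcutaneous injection):
  [0→0.25]: (0.0+295.2)/2 × 0.25 = 36.9
  [0.25→1.75]: (295.2+513.1)/2 × 1.5 = 606.225
  [1.75→2.75]: (513.1+401.5)/2 × 1 = 457.3
  Sum = 1100.425 µg/L·hr
Tail: C_last/k_e = 401.5/0.283 = 1418.728
AUC_0→∞ (subcutaneous injection) = 1100.425 + 1418.728 = 2519.153 µg/L·hr
F = (AUC_ev/D_ev)/(AUC_iv/D_iv) = (2519.153/62.5)/(1210/25) = 40.306448/48.4 = 0.8328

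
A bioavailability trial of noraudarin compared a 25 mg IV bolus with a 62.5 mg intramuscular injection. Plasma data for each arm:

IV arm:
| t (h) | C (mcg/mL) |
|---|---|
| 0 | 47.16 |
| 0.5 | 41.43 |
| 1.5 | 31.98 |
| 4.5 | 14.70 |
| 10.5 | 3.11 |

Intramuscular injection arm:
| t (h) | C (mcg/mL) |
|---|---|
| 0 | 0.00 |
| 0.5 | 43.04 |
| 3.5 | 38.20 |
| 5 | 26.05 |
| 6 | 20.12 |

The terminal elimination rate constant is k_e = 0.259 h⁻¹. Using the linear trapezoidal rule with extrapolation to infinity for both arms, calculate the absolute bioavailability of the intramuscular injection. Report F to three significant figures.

F = 0.580

Trapezoidal AUC_0→10.5 (IV):
  [0→0.5]: (47.16+41.43)/2 × 0.5 = 22.1475
  [0.5→1.5]: (41.43+31.98)/2 × 1 = 36.705
  [1.5→4.5]: (31.98+14.70)/2 × 3 = 70.02
  [4.5→10.5]: (14.70+3.11)/2 × 6 = 53.43
  Sum = 182.3025 mcg/mL·h
IV tail: 3.11/0.259 = 12.008; AUC_iv,0→∞ = 182.3025 + 12.008 = 194.3105 mcg/mL·h
Trapezoidal AUC_0→6 (intramuscular injection):
  [0→0.5]: (0.00+43.04)/2 × 0.5 = 10.76
  [0.5→3.5]: (43.04+38.20)/2 × 3 = 121.86
  [3.5→5]: (38.20+26.05)/2 × 1.5 = 48.1875
  [5→6]: (26.05+20.12)/2 × 1 = 23.085
  Sum = 203.8925 mcg/mL·h
intramuscular injection tail: 20.12/0.259 = 77.683; AUC_ev,0→∞ = 203.8925 + 77.683 = 281.5755 mcg/mL·h
F = (AUC_ev/D_ev)/(AUC_iv/D_iv) = (281.5755/62.5)/(194.3105/25) = 4.505208/7.77242 = 0.5796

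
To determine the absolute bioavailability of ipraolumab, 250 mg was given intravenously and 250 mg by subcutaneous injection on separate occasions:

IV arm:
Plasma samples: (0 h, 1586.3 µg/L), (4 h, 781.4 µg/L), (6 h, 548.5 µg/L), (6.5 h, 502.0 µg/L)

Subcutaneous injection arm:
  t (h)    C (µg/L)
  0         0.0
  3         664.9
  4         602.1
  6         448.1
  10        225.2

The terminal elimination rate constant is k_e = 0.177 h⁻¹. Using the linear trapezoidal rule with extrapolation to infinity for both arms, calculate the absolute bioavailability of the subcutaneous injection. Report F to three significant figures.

Trapezoidal AUC_0→6.5 (IV):
  [0→4]: (1586.3+781.4)/2 × 4 = 4735.4
  [4→6]: (781.4+548.5)/2 × 2 = 1329.9
  [6→6.5]: (548.5+502.0)/2 × 0.5 = 262.625
  Sum = 6327.925 µg/L·h
IV tail: 502.0/0.177 = 2836.158; AUC_iv,0→∞ = 6327.925 + 2836.158 = 9164.083 µg/L·h
Trapezoidal AUC_0→10 (subcutaneous injection):
  [0→3]: (0.0+664.9)/2 × 3 = 997.35
  [3→4]: (664.9+602.1)/2 × 1 = 633.5
  [4→6]: (602.1+448.1)/2 × 2 = 1050.2
  [6→10]: (448.1+225.2)/2 × 4 = 1346.6
  Sum = 4027.65 µg/L·h
subcutaneous injection tail: 225.2/0.177 = 1272.316; AUC_ev,0→∞ = 4027.65 + 1272.316 = 5299.966 µg/L·h
F = (AUC_ev/D_ev)/(AUC_iv/D_iv) = (5299.966/250)/(9164.083/250) = 21.199864/36.656332 = 0.5783

F = 0.578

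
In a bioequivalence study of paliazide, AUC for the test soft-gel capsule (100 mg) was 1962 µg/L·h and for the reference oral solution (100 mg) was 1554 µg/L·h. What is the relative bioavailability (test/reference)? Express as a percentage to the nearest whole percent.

F_rel = (AUC_test/D_test) / (AUC_ref/D_ref)
      = (1962/100) / (1554/100)
      = 19.62 / 15.54 = 1.2625 = 126.25%

F_rel = 126%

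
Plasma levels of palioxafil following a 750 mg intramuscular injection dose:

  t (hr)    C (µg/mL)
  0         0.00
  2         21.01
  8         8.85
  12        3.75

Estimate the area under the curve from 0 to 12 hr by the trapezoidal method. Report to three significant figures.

AUC = 136 µg/mL·hr

Trapezoidal AUC_0→12:
  [0→2]: (0.00+21.01)/2 × 2 = 21.01
  [2→8]: (21.01+8.85)/2 × 6 = 89.58
  [8→12]: (8.85+3.75)/2 × 4 = 25.2
  Sum = 135.79 µg/mL·hr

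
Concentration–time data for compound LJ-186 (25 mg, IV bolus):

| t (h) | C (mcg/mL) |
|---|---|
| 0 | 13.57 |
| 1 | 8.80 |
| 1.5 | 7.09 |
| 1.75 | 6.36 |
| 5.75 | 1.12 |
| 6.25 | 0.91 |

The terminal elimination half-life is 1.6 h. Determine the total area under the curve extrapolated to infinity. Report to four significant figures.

AUC = 34.41 mcg/mL·h

Trapezoidal AUC_0→6.25:
  [0→1]: (13.57+8.80)/2 × 1 = 11.185
  [1→1.5]: (8.80+7.09)/2 × 0.5 = 3.9725
  [1.5→1.75]: (7.09+6.36)/2 × 0.25 = 1.68125
  [1.75→5.75]: (6.36+1.12)/2 × 4 = 14.96
  [5.75→6.25]: (1.12+0.91)/2 × 0.5 = 0.5075
  Sum = 32.30625 mcg/mL·h
k_e = ln2 / t½ = 0.693147 / 1.6 = 0.4332 h^-1
Extrapolated tail: C_last / k_e = 0.91 / 0.4332 = 2.101
AUC_0→∞ = 32.30625 + 2.101 = 34.40725 mcg/mL·h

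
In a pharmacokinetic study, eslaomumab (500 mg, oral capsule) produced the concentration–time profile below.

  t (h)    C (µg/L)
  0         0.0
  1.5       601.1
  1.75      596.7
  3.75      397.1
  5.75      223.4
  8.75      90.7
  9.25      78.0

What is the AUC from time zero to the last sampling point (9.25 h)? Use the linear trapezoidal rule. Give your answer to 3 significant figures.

AUC = 2730 µg/L·h

Trapezoidal AUC_0→9.25:
  [0→1.5]: (0.0+601.1)/2 × 1.5 = 450.825
  [1.5→1.75]: (601.1+596.7)/2 × 0.25 = 149.725
  [1.75→3.75]: (596.7+397.1)/2 × 2 = 993.8
  [3.75→5.75]: (397.1+223.4)/2 × 2 = 620.5
  [5.75→8.75]: (223.4+90.7)/2 × 3 = 471.15
  [8.75→9.25]: (90.7+78.0)/2 × 0.5 = 42.175
  Sum = 2728.175 µg/L·h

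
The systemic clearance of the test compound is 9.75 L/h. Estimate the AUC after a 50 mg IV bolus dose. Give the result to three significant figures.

AUC_0→∞ = Dose_iv / CL
        = 50 / 9.75 = 5.12821 mg/L·h

AUC = 5.13 mg/L·h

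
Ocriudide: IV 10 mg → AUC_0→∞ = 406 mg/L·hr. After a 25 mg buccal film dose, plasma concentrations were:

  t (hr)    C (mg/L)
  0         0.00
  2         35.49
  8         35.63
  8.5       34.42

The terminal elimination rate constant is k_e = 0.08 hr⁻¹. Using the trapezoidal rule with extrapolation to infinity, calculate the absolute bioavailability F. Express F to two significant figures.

F = 0.69

Trapezoidal AUC_0→8.5 (buccal film):
  [0→2]: (0.00+35.49)/2 × 2 = 35.49
  [2→8]: (35.49+35.63)/2 × 6 = 213.36
  [8→8.5]: (35.63+34.42)/2 × 0.5 = 17.5125
  Sum = 266.3625 mg/L·hr
Tail: C_last/k_e = 34.42/0.08 = 430.250
AUC_0→∞ (buccal film) = 266.3625 + 430.250 = 696.6125 mg/L·hr
F = (AUC_ev/D_ev)/(AUC_iv/D_iv) = (696.6125/25)/(406/10) = 27.8645/40.6 = 0.6863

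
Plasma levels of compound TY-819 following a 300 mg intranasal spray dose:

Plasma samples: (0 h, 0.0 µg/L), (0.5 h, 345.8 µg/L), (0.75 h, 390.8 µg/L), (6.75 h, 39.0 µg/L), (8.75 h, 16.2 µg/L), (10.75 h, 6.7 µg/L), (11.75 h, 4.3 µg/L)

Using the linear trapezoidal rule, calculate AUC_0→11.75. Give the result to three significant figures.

Trapezoidal AUC_0→11.75:
  [0→0.5]: (0.0+345.8)/2 × 0.5 = 86.45
  [0.5→0.75]: (345.8+390.8)/2 × 0.25 = 92.075
  [0.75→6.75]: (390.8+39.0)/2 × 6 = 1289.4
  [6.75→8.75]: (39.0+16.2)/2 × 2 = 55.2
  [8.75→10.75]: (16.2+6.7)/2 × 2 = 22.9
  [10.75→11.75]: (6.7+4.3)/2 × 1 = 5.5
  Sum = 1551.525 µg/L·h

AUC = 1550 µg/L·h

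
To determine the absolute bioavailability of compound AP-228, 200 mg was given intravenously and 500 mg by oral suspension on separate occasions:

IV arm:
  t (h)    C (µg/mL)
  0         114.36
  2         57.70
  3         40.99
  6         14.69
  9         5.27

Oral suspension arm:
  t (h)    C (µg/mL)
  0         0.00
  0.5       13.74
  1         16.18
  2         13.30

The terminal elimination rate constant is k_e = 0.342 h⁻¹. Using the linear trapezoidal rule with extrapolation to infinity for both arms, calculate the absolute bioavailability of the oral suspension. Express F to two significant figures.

F = 0.074

Trapezoidal AUC_0→9 (IV):
  [0→2]: (114.36+57.70)/2 × 2 = 172.06
  [2→3]: (57.70+40.99)/2 × 1 = 49.345
  [3→6]: (40.99+14.69)/2 × 3 = 83.52
  [6→9]: (14.69+5.27)/2 × 3 = 29.94
  Sum = 334.865 µg/mL·h
IV tail: 5.27/0.342 = 15.409; AUC_iv,0→∞ = 334.865 + 15.409 = 350.274 µg/mL·h
Trapezoidal AUC_0→2 (oral suspension):
  [0→0.5]: (0.00+13.74)/2 × 0.5 = 3.435
  [0.5→1]: (13.74+16.18)/2 × 0.5 = 7.48
  [1→2]: (16.18+13.30)/2 × 1 = 14.74
  Sum = 25.655 µg/mL·h
oral suspension tail: 13.30/0.342 = 38.889; AUC_ev,0→∞ = 25.655 + 38.889 = 64.544 µg/mL·h
F = (AUC_ev/D_ev)/(AUC_iv/D_iv) = (64.544/500)/(350.274/200) = 0.129088/1.75137 = 0.0737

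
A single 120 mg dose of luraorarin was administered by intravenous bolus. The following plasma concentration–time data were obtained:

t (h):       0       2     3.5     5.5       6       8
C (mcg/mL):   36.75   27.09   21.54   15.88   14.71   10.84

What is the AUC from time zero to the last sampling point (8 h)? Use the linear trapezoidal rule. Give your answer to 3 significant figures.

Trapezoidal AUC_0→8:
  [0→2]: (36.75+27.09)/2 × 2 = 63.84
  [2→3.5]: (27.09+21.54)/2 × 1.5 = 36.4725
  [3.5→5.5]: (21.54+15.88)/2 × 2 = 37.42
  [5.5→6]: (15.88+14.71)/2 × 0.5 = 7.6475
  [6→8]: (14.71+10.84)/2 × 2 = 25.55
  Sum = 170.93 mcg/mL·h

AUC = 171 mcg/mL·h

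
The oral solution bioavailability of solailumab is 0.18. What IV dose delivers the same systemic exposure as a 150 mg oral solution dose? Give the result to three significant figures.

Systemic exposure from an extravascular dose = F × D_ev, so the equivalent IV dose is F × D_ev.
D_iv = F × D_ev = 0.18 × 150 = 27 mg

D_iv = 27.0 mg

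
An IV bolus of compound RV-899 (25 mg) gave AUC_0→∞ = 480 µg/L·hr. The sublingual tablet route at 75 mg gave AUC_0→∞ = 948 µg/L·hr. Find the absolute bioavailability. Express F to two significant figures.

F = (AUC_ev / D_ev) / (AUC_iv / D_iv)
  = (948/75) / (480/25)
  = 12.64 / 19.2 = 0.6583

F = 0.66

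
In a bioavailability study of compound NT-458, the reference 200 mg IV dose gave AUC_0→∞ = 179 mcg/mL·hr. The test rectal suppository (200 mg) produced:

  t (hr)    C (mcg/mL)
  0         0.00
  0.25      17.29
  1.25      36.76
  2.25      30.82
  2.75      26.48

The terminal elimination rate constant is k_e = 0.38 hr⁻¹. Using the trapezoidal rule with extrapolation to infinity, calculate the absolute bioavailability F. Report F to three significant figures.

F = 0.821

Trapezoidal AUC_0→2.75 (rectal suppository):
  [0→0.25]: (0.00+17.29)/2 × 0.25 = 2.16125
  [0.25→1.25]: (17.29+36.76)/2 × 1 = 27.025
  [1.25→2.25]: (36.76+30.82)/2 × 1 = 33.79
  [2.25→2.75]: (30.82+26.48)/2 × 0.5 = 14.325
  Sum = 77.30125 mcg/mL·hr
Tail: C_last/k_e = 26.48/0.38 = 69.684
AUC_0→∞ (rectal suppository) = 77.30125 + 69.684 = 146.98525 mcg/mL·hr
F = (AUC_ev/D_ev)/(AUC_iv/D_iv) = (146.98525/200)/(179/200) = 0.73492625/0.895 = 0.8211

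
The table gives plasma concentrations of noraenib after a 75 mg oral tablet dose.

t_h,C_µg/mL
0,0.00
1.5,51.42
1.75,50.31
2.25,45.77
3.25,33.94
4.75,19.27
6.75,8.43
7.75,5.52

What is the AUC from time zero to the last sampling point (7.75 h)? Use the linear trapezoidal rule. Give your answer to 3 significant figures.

AUC = 190 µg/mL·h

Trapezoidal AUC_0→7.75:
  [0→1.5]: (0.00+51.42)/2 × 1.5 = 38.565
  [1.5→1.75]: (51.42+50.31)/2 × 0.25 = 12.71625
  [1.75→2.25]: (50.31+45.77)/2 × 0.5 = 24.02
  [2.25→3.25]: (45.77+33.94)/2 × 1 = 39.855
  [3.25→4.75]: (33.94+19.27)/2 × 1.5 = 39.9075
  [4.75→6.75]: (19.27+8.43)/2 × 2 = 27.7
  [6.75→7.75]: (8.43+5.52)/2 × 1 = 6.975
  Sum = 189.73875 µg/mL·h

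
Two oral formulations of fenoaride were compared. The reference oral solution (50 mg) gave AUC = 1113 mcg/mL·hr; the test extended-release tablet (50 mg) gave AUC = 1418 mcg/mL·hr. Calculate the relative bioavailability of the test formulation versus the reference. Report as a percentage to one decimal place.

F_rel = 127.4%

F_rel = (AUC_test/D_test) / (AUC_ref/D_ref)
      = (1418/50) / (1113/50)
      = 28.36 / 22.26 = 1.2740 = 127.40%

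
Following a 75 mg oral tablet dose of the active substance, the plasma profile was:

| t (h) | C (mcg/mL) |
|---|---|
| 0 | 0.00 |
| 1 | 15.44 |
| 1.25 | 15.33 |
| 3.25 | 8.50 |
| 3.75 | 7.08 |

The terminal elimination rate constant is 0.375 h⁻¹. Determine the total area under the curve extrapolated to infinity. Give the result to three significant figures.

AUC = 58.2 mcg/mL·h

Trapezoidal AUC_0→3.75:
  [0→1]: (0.00+15.44)/2 × 1 = 7.72
  [1→1.25]: (15.44+15.33)/2 × 0.25 = 3.84625
  [1.25→3.25]: (15.33+8.50)/2 × 2 = 23.83
  [3.25→3.75]: (8.50+7.08)/2 × 0.5 = 3.895
  Sum = 39.29125 mcg/mL·h
Extrapolated tail: C_last / k_e = 7.08 / 0.375 = 18.880
AUC_0→∞ = 39.29125 + 18.880 = 58.17125 mcg/mL·h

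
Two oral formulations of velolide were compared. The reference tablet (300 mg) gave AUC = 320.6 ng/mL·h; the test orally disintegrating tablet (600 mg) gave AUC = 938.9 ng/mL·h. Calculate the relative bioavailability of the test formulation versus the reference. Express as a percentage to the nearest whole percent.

F_rel = (AUC_test/D_test) / (AUC_ref/D_ref)
      = (938.9/600) / (320.6/300)
      = 1.56483 / 1.06867 = 1.4643 = 146.43%

F_rel = 146%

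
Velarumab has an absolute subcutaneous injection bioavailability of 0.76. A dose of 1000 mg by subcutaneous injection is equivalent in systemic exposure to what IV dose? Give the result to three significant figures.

D_iv = 760 mg

Systemic exposure from an extravascular dose = F × D_ev, so the equivalent IV dose is F × D_ev.
D_iv = F × D_ev = 0.76 × 1000 = 760 mg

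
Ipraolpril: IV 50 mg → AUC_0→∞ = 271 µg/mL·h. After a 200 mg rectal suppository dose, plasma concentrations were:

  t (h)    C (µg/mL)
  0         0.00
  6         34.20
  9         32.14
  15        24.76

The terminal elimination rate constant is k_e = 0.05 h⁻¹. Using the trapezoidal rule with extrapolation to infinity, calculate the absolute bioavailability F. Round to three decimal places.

F = 0.801

Trapezoidal AUC_0→15 (rectal suppository):
  [0→6]: (0.00+34.20)/2 × 6 = 102.6
  [6→9]: (34.20+32.14)/2 × 3 = 99.51
  [9→15]: (32.14+24.76)/2 × 6 = 170.7
  Sum = 372.81 µg/mL·h
Tail: C_last/k_e = 24.76/0.05 = 495.200
AUC_0→∞ (rectal suppository) = 372.81 + 495.200 = 868.01 µg/mL·h
F = (AUC_ev/D_ev)/(AUC_iv/D_iv) = (868.01/200)/(271/50) = 4.34005/5.42 = 0.8007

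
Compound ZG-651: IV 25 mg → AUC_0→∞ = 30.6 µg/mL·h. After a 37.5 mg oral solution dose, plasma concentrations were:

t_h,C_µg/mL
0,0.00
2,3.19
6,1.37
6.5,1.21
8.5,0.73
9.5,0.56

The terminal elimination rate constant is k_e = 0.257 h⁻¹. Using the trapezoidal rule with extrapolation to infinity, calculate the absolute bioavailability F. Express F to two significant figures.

F = 0.39

Trapezoidal AUC_0→9.5 (oral solution):
  [0→2]: (0.00+3.19)/2 × 2 = 3.19
  [2→6]: (3.19+1.37)/2 × 4 = 9.12
  [6→6.5]: (1.37+1.21)/2 × 0.5 = 0.645
  [6.5→8.5]: (1.21+0.73)/2 × 2 = 1.94
  [8.5→9.5]: (0.73+0.56)/2 × 1 = 0.645
  Sum = 15.54 µg/mL·h
Tail: C_last/k_e = 0.56/0.257 = 2.179
AUC_0→∞ (oral solution) = 15.54 + 2.179 = 17.719 µg/mL·h
F = (AUC_ev/D_ev)/(AUC_iv/D_iv) = (17.719/37.5)/(30.6/25) = 0.472507/1.224 = 0.3860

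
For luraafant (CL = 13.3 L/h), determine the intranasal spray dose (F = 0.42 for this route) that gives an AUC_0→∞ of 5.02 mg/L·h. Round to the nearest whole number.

Dose = CL × AUC_0→∞ / F
     = 13.3 × 5.02 / 0.42 = 158.967 mg

Dose = 159 mg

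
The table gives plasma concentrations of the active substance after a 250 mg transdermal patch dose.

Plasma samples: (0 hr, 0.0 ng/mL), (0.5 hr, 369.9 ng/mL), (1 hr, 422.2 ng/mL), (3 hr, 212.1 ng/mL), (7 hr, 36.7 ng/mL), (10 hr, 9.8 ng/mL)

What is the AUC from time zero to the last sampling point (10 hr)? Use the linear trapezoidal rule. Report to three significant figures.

Trapezoidal AUC_0→10:
  [0→0.5]: (0.0+369.9)/2 × 0.5 = 92.475
  [0.5→1]: (369.9+422.2)/2 × 0.5 = 198.025
  [1→3]: (422.2+212.1)/2 × 2 = 634.3
  [3→7]: (212.1+36.7)/2 × 4 = 497.6
  [7→10]: (36.7+9.8)/2 × 3 = 69.75
  Sum = 1492.15 ng/mL·hr

AUC = 1490 ng/mL·hr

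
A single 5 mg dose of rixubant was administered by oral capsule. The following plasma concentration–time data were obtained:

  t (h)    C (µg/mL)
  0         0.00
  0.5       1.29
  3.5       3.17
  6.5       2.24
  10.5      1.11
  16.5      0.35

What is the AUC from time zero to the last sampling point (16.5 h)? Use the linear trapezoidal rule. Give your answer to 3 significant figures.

Trapezoidal AUC_0→16.5:
  [0→0.5]: (0.00+1.29)/2 × 0.5 = 0.3225
  [0.5→3.5]: (1.29+3.17)/2 × 3 = 6.69
  [3.5→6.5]: (3.17+2.24)/2 × 3 = 8.115
  [6.5→10.5]: (2.24+1.11)/2 × 4 = 6.7
  [10.5→16.5]: (1.11+0.35)/2 × 6 = 4.38
  Sum = 26.2075 µg/mL·h

AUC = 26.2 µg/mL·h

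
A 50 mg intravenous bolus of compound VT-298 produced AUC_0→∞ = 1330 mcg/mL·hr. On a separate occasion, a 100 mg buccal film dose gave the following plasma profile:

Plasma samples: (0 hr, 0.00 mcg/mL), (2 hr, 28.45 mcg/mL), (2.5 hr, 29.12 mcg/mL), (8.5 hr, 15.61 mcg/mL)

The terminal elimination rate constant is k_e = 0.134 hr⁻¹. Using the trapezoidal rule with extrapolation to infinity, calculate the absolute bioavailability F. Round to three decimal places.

Trapezoidal AUC_0→8.5 (buccal film):
  [0→2]: (0.00+28.45)/2 × 2 = 28.45
  [2→2.5]: (28.45+29.12)/2 × 0.5 = 14.3925
  [2.5→8.5]: (29.12+15.61)/2 × 6 = 134.19
  Sum = 177.0325 mcg/mL·hr
Tail: C_last/k_e = 15.61/0.134 = 116.493
AUC_0→∞ (buccal film) = 177.0325 + 116.493 = 293.5255 mcg/mL·hr
F = (AUC_ev/D_ev)/(AUC_iv/D_iv) = (293.5255/100)/(1330/50) = 2.935255/26.6 = 0.1103

F = 0.110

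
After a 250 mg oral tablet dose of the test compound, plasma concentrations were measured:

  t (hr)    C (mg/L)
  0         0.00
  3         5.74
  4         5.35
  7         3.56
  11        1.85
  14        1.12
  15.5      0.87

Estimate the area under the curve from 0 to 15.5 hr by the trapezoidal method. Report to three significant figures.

AUC = 44.3 mg/L·hr

Trapezoidal AUC_0→15.5:
  [0→3]: (0.00+5.74)/2 × 3 = 8.61
  [3→4]: (5.74+5.35)/2 × 1 = 5.545
  [4→7]: (5.35+3.56)/2 × 3 = 13.365
  [7→11]: (3.56+1.85)/2 × 4 = 10.82
  [11→14]: (1.85+1.12)/2 × 3 = 4.455
  [14→15.5]: (1.12+0.87)/2 × 1.5 = 1.4925
  Sum = 44.2875 mg/L·hr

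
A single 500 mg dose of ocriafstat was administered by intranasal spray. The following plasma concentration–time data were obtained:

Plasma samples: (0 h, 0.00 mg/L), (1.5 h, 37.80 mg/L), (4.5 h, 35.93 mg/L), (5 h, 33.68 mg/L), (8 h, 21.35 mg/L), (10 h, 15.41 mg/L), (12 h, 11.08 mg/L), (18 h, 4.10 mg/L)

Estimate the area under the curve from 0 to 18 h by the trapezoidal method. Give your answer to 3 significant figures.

AUC = 348 mg/L·h

Trapezoidal AUC_0→18:
  [0→1.5]: (0.00+37.80)/2 × 1.5 = 28.35
  [1.5→4.5]: (37.80+35.93)/2 × 3 = 110.595
  [4.5→5]: (35.93+33.68)/2 × 0.5 = 17.4025
  [5→8]: (33.68+21.35)/2 × 3 = 82.545
  [8→10]: (21.35+15.41)/2 × 2 = 36.76
  [10→12]: (15.41+11.08)/2 × 2 = 26.49
  [12→18]: (11.08+4.10)/2 × 6 = 45.54
  Sum = 347.6825 mg/L·h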